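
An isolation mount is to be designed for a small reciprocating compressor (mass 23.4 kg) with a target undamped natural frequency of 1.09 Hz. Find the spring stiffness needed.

1100 N/m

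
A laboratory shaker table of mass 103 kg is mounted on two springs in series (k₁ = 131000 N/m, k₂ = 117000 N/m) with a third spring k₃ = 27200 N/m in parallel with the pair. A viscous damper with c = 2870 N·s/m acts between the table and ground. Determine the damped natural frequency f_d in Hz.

4.12 Hz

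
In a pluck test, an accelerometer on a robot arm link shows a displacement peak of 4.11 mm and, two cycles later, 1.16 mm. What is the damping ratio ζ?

0.100

Logarithmic decrement δ = (1/n)·ln(x₀/x_n) = (1/2)·ln(4.11/1.16) = (1/2)·ln(3.543) = 0.6325.
ζ = δ/√(4π² + δ²) = 0.6325/√(39.48 + 0.400) = 0.6325/6.315 = 0.1002.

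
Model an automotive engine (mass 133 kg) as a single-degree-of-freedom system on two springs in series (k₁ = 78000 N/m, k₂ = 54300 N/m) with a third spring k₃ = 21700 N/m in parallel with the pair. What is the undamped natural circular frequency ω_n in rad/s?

20.1 rad/s

Series pair: k_s = k₁k₂/(k₁+k₂) = (78000)(54300)/(78000 + 54300) = 32010 N/m. In parallel with k₃: k_eq = 32010 + 21700 = 53710 N/m.
ω_n = √(k_eq/m) = √(53710/133) = √403.9 = 20.10 rad/s.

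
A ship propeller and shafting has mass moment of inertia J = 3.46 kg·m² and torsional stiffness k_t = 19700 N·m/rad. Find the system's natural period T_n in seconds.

ω_n = √(k_t/J) = √(19700/3.46) = √5694 = 75.46 rad/s.
T_n = 2π/ω_n = 6.283/75.46 = 0.08327 s.

0.0833 s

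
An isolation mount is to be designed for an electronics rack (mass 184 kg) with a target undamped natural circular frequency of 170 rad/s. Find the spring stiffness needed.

5320000 N/m

k = m·ω_n² = 184 × 170.0² = 184 × 28900 = 5318000 N/m.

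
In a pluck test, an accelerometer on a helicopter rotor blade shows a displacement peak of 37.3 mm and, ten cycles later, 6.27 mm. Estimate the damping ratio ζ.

0.0284

Logarithmic decrement δ = (1/n)·ln(x₀/x_n) = (1/10)·ln(37.3/6.27) = (1/10)·ln(5.949) = 0.1783.
ζ = δ/√(4π² + δ²) = 0.1783/√(39.48 + 0.0318) = 0.1783/6.286 = 0.02837.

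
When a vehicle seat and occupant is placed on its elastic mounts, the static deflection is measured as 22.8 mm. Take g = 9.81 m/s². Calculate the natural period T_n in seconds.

0.303 s

ω_n = √(g/δ_st) = √(9.81/0.0228) = √430.3 = 20.74 rad/s.
T_n = 2π/ω_n = 6.283/20.74 = 0.3029 s.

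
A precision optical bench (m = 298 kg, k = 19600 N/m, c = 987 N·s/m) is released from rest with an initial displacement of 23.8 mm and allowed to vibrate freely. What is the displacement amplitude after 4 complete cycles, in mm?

ζ = c/(2√(km)) = 987/(2√(19600 × 298)) = 987/4834 = 0.2042.
Logarithmic decrement δ = 2πζ/√(1 − ζ²) = 2π × 0.2042/√(1 − 0.0417) = 1.311.
After n cycles, x_n/x₀ = e^(−nδ), so x_4 = 23.8 × e^(−4 × 1.311) = 23.8 × 0.005287 = 0.1258 mm.

0.126 mm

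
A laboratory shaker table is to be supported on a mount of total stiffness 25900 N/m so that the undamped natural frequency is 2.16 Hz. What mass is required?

ω_n = 2πf_n = 2π × 2.16 = 13.57 rad/s.
m = k/ω_n² = 25900/13.57² = 25900/184.2 = 140.6 kg.

141 kg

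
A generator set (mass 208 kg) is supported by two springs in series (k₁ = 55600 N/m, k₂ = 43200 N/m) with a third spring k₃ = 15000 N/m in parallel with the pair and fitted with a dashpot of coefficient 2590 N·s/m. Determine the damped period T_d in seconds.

0.513 s

Series pair: k_s = k₁k₂/(k₁+k₂) = (55600)(43200)/(55600 + 43200) = 24310 N/m. In parallel with k₃: k_eq = 24310 + 15000 = 39310 N/m.
ω_n = √(k_eq/m) = √(39310/208) = 13.75 rad/s.
Critical damping c_c = 2√(k_eq·m) = 2√(39310 × 208) = 5719 N·s/m, so ζ = c/c_c = 2590/5719 = 0.4529.
ω_d = ω_n√(1 − ζ²) = 13.75 × √(1 − 0.205) = 12.26 rad/s.
T_d = 2π/ω_d = 0.5126 s.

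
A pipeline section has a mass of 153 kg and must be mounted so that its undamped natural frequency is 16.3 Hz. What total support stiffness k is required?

1600000 N/m

ω_n = 2πf_n = 2π × 16.3 = 102.4 rad/s.
k = m·ω_n² = 153 × 102.4² = 153 × 10490 = 1605000 N/m.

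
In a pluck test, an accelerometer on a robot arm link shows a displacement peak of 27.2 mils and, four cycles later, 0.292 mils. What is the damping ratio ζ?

Logarithmic decrement δ = (1/n)·ln(x₀/x_n) = (1/4)·ln(27.2/0.292) = (1/4)·ln(93.15) = 1.134.
ζ = δ/√(4π² + δ²) = 1.134/√(39.48 + 1.28) = 1.134/6.385 = 0.1775.

0.178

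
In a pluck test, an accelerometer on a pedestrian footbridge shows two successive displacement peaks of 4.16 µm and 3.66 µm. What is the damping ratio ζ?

0.0204

Logarithmic decrement δ = (1/n)·ln(x₀/x_n) = (1/1)·ln(4.16/3.66) = (1/1)·ln(1.137) = 0.1281.
ζ = δ/√(4π² + δ²) = 0.1281/√(39.48 + 0.0164) = 0.1281/6.284 = 0.02038.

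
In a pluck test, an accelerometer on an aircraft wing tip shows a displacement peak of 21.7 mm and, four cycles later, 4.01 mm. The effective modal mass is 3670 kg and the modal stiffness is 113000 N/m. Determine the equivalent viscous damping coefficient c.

2730 N·s/m

Logarithmic decrement δ = (1/n)·ln(x₀/x_n) = (1/4)·ln(21.7/4.01) = (1/4)·ln(5.411) = 0.4221.
ζ = δ/√(4π² + δ²) = 0.4221/√(39.48 + 0.178) = 0.4221/6.297 = 0.06703.
c = ζ · 2√(km) = 0.06703 × 2√(113000 × 3670) = 0.06703 × 40730 = 2730 N·s/m.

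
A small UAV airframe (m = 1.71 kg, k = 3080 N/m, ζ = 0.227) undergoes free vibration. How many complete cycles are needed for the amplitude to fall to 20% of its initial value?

2 cycles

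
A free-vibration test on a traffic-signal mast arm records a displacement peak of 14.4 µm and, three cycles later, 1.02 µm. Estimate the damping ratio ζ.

Logarithmic decrement δ = (1/n)·ln(x₀/x_n) = (1/3)·ln(14.4/1.02) = (1/3)·ln(14.12) = 0.8825.
ζ = δ/√(4π² + δ²) = 0.8825/√(39.48 + 0.779) = 0.8825/6.345 = 0.1391.

0.139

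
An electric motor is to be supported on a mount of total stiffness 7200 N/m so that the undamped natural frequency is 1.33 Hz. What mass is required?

ω_n = 2πf_n = 2π × 1.33 = 8.357 rad/s.
m = k/ω_n² = 7200/8.357² = 7200/69.83 = 103.1 kg.

103 kg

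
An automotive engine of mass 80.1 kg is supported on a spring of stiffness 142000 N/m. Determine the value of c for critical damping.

6750 N·s/m

c_c = 2√(k·m) = 2√(142000 × 80.1) = 2 × 3373 = 6745 N·s/m.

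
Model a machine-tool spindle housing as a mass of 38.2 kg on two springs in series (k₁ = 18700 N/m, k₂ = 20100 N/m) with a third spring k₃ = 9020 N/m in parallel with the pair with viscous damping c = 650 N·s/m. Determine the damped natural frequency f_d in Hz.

3.25 Hz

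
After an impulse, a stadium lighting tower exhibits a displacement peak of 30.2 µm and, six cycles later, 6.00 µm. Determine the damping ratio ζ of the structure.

0.0428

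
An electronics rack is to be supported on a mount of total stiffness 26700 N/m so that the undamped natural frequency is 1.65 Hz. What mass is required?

248 kg

ω_n = 2πf_n = 2π × 1.65 = 10.37 rad/s.
m = k/ω_n² = 26700/10.37² = 26700/107.5 = 248.4 kg.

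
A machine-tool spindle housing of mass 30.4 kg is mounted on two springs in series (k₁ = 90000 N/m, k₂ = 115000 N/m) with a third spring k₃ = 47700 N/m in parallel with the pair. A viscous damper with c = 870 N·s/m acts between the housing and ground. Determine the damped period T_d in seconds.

Series pair: k_s = k₁k₂/(k₁+k₂) = (90000)(115000)/(90000 + 115000) = 50490 N/m. In parallel with k₃: k_eq = 50490 + 47700 = 98190 N/m.
ω_n = √(k_eq/m) = √(98190/30.4) = 56.83 rad/s.
Critical damping c_c = 2√(k_eq·m) = 2√(98190 × 30.4) = 3455 N·s/m, so ζ = c/c_c = 870/3455 = 0.2518.
ω_d = ω_n√(1 − ζ²) = 56.83 × √(1 − 0.0634) = 55.00 rad/s.
T_d = 2π/ω_d = 0.1142 s.

0.114 s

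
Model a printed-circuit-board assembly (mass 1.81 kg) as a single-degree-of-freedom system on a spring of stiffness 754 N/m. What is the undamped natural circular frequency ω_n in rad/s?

ω_n = √(k/m) = √(754.0/1.81) = √416.6 = 20.41 rad/s.

20.4 rad/s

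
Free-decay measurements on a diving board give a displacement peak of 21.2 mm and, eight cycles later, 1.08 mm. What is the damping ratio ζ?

0.0591

Logarithmic decrement δ = (1/n)·ln(x₀/x_n) = (1/8)·ln(21.2/1.08) = (1/8)·ln(19.63) = 0.3721.
ζ = δ/√(4π² + δ²) = 0.3721/√(39.48 + 0.138) = 0.3721/6.294 = 0.05912.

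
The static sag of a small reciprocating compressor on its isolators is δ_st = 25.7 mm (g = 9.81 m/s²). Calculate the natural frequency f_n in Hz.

3.11 Hz

ω_n = √(g/δ_st) = √(9.81/0.0257) = √381.7 = 19.54 rad/s.
f_n = ω_n/(2π) = 19.54/6.283 = 3.109 Hz.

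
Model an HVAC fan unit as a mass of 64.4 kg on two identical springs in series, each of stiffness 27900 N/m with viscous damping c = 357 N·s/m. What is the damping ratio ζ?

Series springs: 1/k_eq = 2/27900, so k_eq = 27900/2 = 13950 N/m.
ω_n = √(k_eq/m) = √(13950/64.4) = 14.72 rad/s.
Critical damping c_c = 2√(k_eq·m) = 2√(13950 × 64.4) = 1896 N·s/m, so ζ = c/c_c = 357/1896 = 0.1883.

0.188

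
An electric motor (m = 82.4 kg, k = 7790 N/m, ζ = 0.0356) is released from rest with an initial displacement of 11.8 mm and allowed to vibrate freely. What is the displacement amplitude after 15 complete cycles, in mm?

Logarithmic decrement δ = 2πζ/√(1 − ζ²) = 2π × 0.03560/√(1 − 0.00127) = 0.2238.
After n cycles, x_n/x₀ = e^(−nδ), so x_15 = 11.8 × e^(−15 × 0.2238) = 11.8 × 0.03483 = 0.4110 mm.

0.411 mm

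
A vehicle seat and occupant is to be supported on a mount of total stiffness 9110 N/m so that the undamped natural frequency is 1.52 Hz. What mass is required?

99.9 kg

ω_n = 2πf_n = 2π × 1.52 = 9.550 rad/s.
m = k/ω_n² = 9110/9.550² = 9110/91.21 = 99.88 kg.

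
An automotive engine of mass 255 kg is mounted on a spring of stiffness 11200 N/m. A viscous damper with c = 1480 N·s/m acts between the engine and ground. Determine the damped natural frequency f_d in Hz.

0.948 Hz

ω_n = √(k/m) = √(11200/255) = 6.627 rad/s.
Critical damping c_c = 2√(k·m) = 2√(11200 × 255) = 3380 N·s/m, so ζ = c/c_c = 1480/3380 = 0.4379.
ω_d = ω_n√(1 − ζ²) = 6.627 × √(1 − 0.192) = 5.958 rad/s.
f_d = ω_d/(2π) = 0.9483 Hz.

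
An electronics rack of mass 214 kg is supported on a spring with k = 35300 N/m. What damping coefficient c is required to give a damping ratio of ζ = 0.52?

2860 N·s/m

c_c = 2√(k·m) = 2√(35300 × 214) = 5497 N·s/m.
c = ζ·c_c = 0.52 × 5497 = 2858 N·s/m.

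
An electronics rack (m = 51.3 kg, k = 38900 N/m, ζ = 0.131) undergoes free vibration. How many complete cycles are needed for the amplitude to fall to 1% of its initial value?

6 cycles

Logarithmic decrement δ = 2πζ/√(1 − ζ²) = 2π × 0.1310/√(1 − 0.0172) = 0.8303.
x_n/x₀ = e^(−nδ) ≤ 0.01; take ln: n ≥ ln(1/0.01)/δ = 4.605/0.8303 = 5.547.
So 6 complete cycles are required.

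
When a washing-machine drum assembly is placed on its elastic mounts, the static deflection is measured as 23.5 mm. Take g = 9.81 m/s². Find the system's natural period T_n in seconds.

0.308 s

ω_n = √(g/δ_st) = √(9.81/0.0235) = √417.4 = 20.43 rad/s.
T_n = 2π/ω_n = 6.283/20.43 = 0.3075 s.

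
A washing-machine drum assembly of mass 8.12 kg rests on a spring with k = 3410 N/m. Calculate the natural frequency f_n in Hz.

ω_n = √(k/m) = √(3410/8.12) = √420.0 = 20.49 rad/s.
f_n = ω_n/(2π) = 20.49/6.283 = 3.262 Hz.

3.26 Hz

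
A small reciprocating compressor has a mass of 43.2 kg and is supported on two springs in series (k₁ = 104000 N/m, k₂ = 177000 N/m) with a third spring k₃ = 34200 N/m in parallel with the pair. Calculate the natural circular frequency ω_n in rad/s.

48.0 rad/s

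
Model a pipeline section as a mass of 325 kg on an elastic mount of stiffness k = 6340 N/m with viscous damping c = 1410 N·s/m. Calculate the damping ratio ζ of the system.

0.491

ω_n = √(k/m) = √(6340/325) = 4.417 rad/s.
Critical damping c_c = 2√(k·m) = 2√(6340 × 325) = 2871 N·s/m, so ζ = c/c_c = 1410/2871 = 0.4911.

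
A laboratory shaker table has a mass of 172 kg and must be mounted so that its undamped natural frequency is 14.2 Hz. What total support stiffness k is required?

ω_n = 2πf_n = 2π × 14.2 = 89.22 rad/s.
k = m·ω_n² = 172 × 89.22² = 172 × 7960 = 1369000 N/m.

1370000 N/m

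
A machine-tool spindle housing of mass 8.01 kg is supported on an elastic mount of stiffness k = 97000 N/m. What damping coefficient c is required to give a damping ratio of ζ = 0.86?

1520 N·s/m

c_c = 2√(k·m) = 2√(97000 × 8.01) = 1763 N·s/m.
c = ζ·c_c = 0.86 × 1763 = 1516 N·s/m.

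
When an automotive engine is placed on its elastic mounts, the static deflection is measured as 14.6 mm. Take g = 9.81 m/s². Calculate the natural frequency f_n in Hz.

4.13 Hz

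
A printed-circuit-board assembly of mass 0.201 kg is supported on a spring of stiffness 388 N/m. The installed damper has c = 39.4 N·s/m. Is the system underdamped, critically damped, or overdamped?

overdamped

c_c = 2√(k·m) = 17.66 N·s/m; ζ = c/c_c = 39.4/17.66 = 2.23.
Since ζ > 1 the system is overdamped.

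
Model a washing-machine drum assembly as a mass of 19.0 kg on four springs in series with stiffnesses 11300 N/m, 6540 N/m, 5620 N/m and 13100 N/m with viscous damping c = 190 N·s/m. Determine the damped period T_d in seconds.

0.697 s

Series springs: 1/k_eq = 1/11300 + 1/6540 + 1/5620 + 1/13100 = 0.0004957, so k_eq = 2017 N/m.
ω_n = √(k_eq/m) = √(2017/19.0) = 10.30 rad/s.
Critical damping c_c = 2√(k_eq·m) = 2√(2017 × 19.0) = 391.6 N·s/m, so ζ = c/c_c = 190/391.6 = 0.4852.
ω_d = ω_n√(1 − ζ²) = 10.30 × √(1 − 0.235) = 9.010 rad/s.
T_d = 2π/ω_d = 0.6973 s.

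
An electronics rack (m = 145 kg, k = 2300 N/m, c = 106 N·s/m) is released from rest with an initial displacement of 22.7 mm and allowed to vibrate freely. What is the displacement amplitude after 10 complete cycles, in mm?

0.0694 mm

ζ = c/(2√(km)) = 106/(2√(2300 × 145)) = 106/1155 = 0.09178.
Logarithmic decrement δ = 2πζ/√(1 − ζ²) = 2π × 0.09178/√(1 − 0.00842) = 0.5791.
After n cycles, x_n/x₀ = e^(−nδ), so x_10 = 22.7 × e^(−10 × 0.5791) = 22.7 × 0.003055 = 0.06936 mm.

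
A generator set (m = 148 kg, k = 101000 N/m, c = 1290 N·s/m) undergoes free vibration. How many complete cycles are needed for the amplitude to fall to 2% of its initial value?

4 cycles

ζ = c/(2√(km)) = 1290/(2√(101000 × 148)) = 1290/7733 = 0.1668.
Logarithmic decrement δ = 2πζ/√(1 − ζ²) = 2π × 0.1668/√(1 − 0.0278) = 1.063.
x_n/x₀ = e^(−nδ) ≤ 0.02; take ln: n ≥ ln(1/0.02)/δ = 3.912/1.063 = 3.680.
So 4 complete cycles are required.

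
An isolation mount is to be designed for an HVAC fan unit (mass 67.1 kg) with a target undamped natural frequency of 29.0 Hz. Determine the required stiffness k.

ω_n = 2πf_n = 2π × 29.0 = 182.2 rad/s.
k = m·ω_n² = 67.1 × 182.2² = 67.1 × 33200 = 2228000 N/m.

2230000 N/m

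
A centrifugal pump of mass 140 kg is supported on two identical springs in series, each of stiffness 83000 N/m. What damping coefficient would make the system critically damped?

4820 N·s/m

Series springs: 1/k_eq = 2/83000, so k_eq = 83000/2 = 41500 N/m.
c_c = 2√(k_eq·m) = 2√(41500 × 140) = 2 × 2410 = 4821 N·s/m.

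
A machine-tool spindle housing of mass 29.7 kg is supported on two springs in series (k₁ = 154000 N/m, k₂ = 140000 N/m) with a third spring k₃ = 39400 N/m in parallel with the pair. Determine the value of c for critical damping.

3660 N·s/m

Series pair: k_s = k₁k₂/(k₁+k₂) = (154000)(140000)/(154000 + 140000) = 73330 N/m. In parallel with k₃: k_eq = 73330 + 39400 = 112700 N/m.
c_c = 2√(k_eq·m) = 2√(112700 × 29.7) = 2 × 1830 = 3660 N·s/m.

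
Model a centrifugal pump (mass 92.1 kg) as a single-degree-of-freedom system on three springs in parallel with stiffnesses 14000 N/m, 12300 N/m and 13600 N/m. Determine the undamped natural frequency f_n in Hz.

Parallel springs add: k_eq = 14000 + 12300 + 13600 = 39900 N/m.
ω_n = √(k_eq/m) = √(39900/92.1) = √433.2 = 20.81 rad/s.
f_n = ω_n/(2π) = 20.81/6.283 = 3.313 Hz.

3.31 Hz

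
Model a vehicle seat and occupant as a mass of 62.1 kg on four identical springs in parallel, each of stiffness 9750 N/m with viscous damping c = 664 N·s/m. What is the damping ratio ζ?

Parallel springs add: k_eq = 4 × 9750 = 39000 N/m.
ω_n = √(k_eq/m) = √(39000/62.1) = 25.06 rad/s.
Critical damping c_c = 2√(k_eq·m) = 2√(39000 × 62.1) = 3112 N·s/m, so ζ = c/c_c = 664/3112 = 0.2133.

0.213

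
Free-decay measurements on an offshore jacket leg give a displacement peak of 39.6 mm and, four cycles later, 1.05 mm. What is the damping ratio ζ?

0.143

Logarithmic decrement δ = (1/n)·ln(x₀/x_n) = (1/4)·ln(39.6/1.05) = (1/4)·ln(37.71) = 0.9075.
ζ = δ/√(4π² + δ²) = 0.9075/√(39.48 + 0.824) = 0.9075/6.348 = 0.1430.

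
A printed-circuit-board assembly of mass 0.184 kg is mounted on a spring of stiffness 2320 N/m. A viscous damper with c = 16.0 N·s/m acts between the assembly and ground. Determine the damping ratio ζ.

ω_n = √(k/m) = √(2320/0.184) = 112.3 rad/s.
Critical damping c_c = 2√(k·m) = 2√(2320 × 0.184) = 41.32 N·s/m, so ζ = c/c_c = 16.0/41.32 = 0.3872.

0.387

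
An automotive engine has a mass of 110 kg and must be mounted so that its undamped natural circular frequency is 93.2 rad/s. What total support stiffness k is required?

955000 N/m

k = m·ω_n² = 110 × 93.20² = 110 × 8686 = 955500 N/m.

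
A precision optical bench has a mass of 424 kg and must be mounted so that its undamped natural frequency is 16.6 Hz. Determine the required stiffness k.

ω_n = 2πf_n = 2π × 16.6 = 104.3 rad/s.
k = m·ω_n² = 424 × 104.3² = 424 × 10880 = 4613000 N/m.

4610000 N/m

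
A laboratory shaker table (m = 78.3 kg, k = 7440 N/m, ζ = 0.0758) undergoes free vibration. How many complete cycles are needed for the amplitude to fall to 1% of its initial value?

Logarithmic decrement δ = 2πζ/√(1 − ζ²) = 2π × 0.07580/√(1 − 0.00575) = 0.4776.
x_n/x₀ = e^(−nδ) ≤ 0.01; take ln: n ≥ ln(1/0.01)/δ = 4.605/0.4776 = 9.642.
So 10 complete cycles are required.

10 cycles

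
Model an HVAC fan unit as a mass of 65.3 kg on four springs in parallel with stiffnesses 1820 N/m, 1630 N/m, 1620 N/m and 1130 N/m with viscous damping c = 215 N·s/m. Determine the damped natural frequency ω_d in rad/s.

Parallel springs add: k_eq = 1820 + 1630 + 1620 + 1130 = 6200 N/m.
ω_n = √(k_eq/m) = √(6200/65.3) = 9.744 rad/s.
Critical damping c_c = 2√(k_eq·m) = 2√(6200 × 65.3) = 1273 N·s/m, so ζ = c/c_c = 215/1273 = 0.1689.
ω_d = ω_n√(1 − ζ²) = 9.744 × √(1 − 0.0285) = 9.604 rad/s.

9.60 rad/s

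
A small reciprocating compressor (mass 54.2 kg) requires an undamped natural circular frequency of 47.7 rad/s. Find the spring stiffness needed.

k = m·ω_n² = 54.2 × 47.70² = 54.2 × 2275 = 123300 N/m.

123000 N/m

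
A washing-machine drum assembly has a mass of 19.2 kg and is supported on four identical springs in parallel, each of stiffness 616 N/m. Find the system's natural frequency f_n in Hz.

Parallel springs add: k_eq = 4 × 616 = 2464 N/m.
ω_n = √(k_eq/m) = √(2464/19.2) = √128.3 = 11.33 rad/s.
f_n = ω_n/(2π) = 11.33/6.283 = 1.803 Hz.

1.80 Hz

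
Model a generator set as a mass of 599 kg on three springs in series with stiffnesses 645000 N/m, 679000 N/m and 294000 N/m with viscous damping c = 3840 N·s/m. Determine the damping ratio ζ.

0.199

Series springs: 1/k_eq = 1/645000 + 1/679000 + 1/294000 = 6.425×10^-6, so k_eq = 155700 N/m.
ω_n = √(k_eq/m) = √(155700/599) = 16.12 rad/s.
Critical damping c_c = 2√(k_eq·m) = 2√(155700 × 599) = 19310 N·s/m, so ζ = c/c_c = 3840/19310 = 0.1988.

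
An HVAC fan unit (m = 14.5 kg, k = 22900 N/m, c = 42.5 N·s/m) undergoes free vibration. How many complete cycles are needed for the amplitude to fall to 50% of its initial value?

ζ = c/(2√(km)) = 42.5/(2√(22900 × 14.5)) = 42.5/1152 = 0.03688.
Logarithmic decrement δ = 2πζ/√(1 − ζ²) = 2π × 0.03688/√(1 − 0.00136) = 0.2319.
x_n/x₀ = e^(−nδ) ≤ 0.5; take ln: n ≥ ln(1/0.5)/δ = 0.6931/0.2319 = 2.989.
So 3 complete cycles are required.

3 cycles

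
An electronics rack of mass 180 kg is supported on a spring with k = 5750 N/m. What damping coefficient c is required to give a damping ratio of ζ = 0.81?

1650 N·s/m

c_c = 2√(k·m) = 2√(5750 × 180) = 2035 N·s/m.
c = ζ·c_c = 0.81 × 2035 = 1648 N·s/m.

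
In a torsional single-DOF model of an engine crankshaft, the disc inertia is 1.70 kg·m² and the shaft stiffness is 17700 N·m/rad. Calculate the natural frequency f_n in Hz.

16.2 Hz

ω_n = √(k_t/J) = √(17700/1.70) = √10410 = 102.0 rad/s.
f_n = ω_n/(2π) = 102.0/6.283 = 16.24 Hz.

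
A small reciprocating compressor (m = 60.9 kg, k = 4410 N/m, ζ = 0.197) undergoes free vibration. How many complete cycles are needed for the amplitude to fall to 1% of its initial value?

4 cycles

Logarithmic decrement δ = 2πζ/√(1 − ζ²) = 2π × 0.1970/√(1 − 0.0388) = 1.263.
x_n/x₀ = e^(−nδ) ≤ 0.01; take ln: n ≥ ln(1/0.01)/δ = 4.605/1.263 = 3.648.
So 4 complete cycles are required.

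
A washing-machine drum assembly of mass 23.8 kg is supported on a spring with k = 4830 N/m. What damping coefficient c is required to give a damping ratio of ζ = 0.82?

c_c = 2√(k·m) = 2√(4830 × 23.8) = 678.1 N·s/m.
c = ζ·c_c = 0.82 × 678.1 = 556.0 N·s/m.

556 N·s/m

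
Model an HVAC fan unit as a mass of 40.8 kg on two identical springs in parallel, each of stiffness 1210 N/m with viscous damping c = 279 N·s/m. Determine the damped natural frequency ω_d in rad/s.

Parallel springs add: k_eq = 2 × 1210 = 2420 N/m.
ω_n = √(k_eq/m) = √(2420/40.8) = 7.702 rad/s.
Critical damping c_c = 2√(k_eq·m) = 2√(2420 × 40.8) = 628.4 N·s/m, so ζ = c/c_c = 279/628.4 = 0.4440.
ω_d = ω_n√(1 − ζ²) = 7.702 × √(1 − 0.197) = 6.901 rad/s.

6.90 rad/s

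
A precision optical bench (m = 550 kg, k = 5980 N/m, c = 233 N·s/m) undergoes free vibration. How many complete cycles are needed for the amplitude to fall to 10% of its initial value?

ζ = c/(2√(km)) = 233/(2√(5980 × 550)) = 233/3627 = 0.06424.
Logarithmic decrement δ = 2πζ/√(1 − ζ²) = 2π × 0.06424/√(1 − 0.00413) = 0.4045.
x_n/x₀ = e^(−nδ) ≤ 0.1; take ln: n ≥ ln(1/0.1)/δ = 2.303/0.4045 = 5.693.
So 6 complete cycles are required.

6 cycles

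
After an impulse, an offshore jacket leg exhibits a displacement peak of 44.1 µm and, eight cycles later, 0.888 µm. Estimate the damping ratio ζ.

Logarithmic decrement δ = (1/n)·ln(x₀/x_n) = (1/8)·ln(44.1/0.888) = (1/8)·ln(49.66) = 0.4882.
ζ = δ/√(4π² + δ²) = 0.4882/√(39.48 + 0.238) = 0.4882/6.302 = 0.07746.

0.0775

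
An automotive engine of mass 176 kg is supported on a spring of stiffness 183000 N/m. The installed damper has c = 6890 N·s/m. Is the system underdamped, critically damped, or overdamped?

underdamped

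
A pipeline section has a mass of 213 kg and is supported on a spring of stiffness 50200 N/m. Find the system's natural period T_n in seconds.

ω_n = √(k/m) = √(50200/213) = √235.7 = 15.35 rad/s.
T_n = 2π/ω_n = 6.283/15.35 = 0.4093 s.

0.409 s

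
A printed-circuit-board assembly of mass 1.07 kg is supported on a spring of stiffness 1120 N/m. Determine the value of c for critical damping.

69.2 N·s/m

c_c = 2√(k·m) = 2√(1120 × 1.07) = 2 × 34.62 = 69.24 N·s/m.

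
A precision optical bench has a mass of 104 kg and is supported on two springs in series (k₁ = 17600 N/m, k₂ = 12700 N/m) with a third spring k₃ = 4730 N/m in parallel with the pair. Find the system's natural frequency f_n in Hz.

1.72 Hz

Series pair: k_s = k₁k₂/(k₁+k₂) = (17600)(12700)/(17600 + 12700) = 7377 N/m. In parallel with k₃: k_eq = 7377 + 4730 = 12110 N/m.
ω_n = √(k_eq/m) = √(12110/104) = √116.4 = 10.79 rad/s.
f_n = ω_n/(2π) = 10.79/6.283 = 1.717 Hz.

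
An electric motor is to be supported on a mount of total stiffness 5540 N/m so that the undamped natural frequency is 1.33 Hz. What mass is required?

ω_n = 2πf_n = 2π × 1.33 = 8.357 rad/s.
m = k/ω_n² = 5540/8.357² = 5540/69.83 = 79.33 kg.

79.3 kg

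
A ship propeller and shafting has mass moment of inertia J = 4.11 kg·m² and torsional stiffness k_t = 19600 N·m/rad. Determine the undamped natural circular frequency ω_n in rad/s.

ω_n = √(k_t/J) = √(19600/4.11) = √4769 = 69.06 rad/s.

69.1 rad/s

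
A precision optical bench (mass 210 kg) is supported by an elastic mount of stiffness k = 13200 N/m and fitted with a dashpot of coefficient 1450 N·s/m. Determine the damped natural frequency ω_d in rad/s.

ω_n = √(k/m) = √(13200/210) = 7.928 rad/s.
Critical damping c_c = 2√(k·m) = 2√(13200 × 210) = 3330 N·s/m, so ζ = c/c_c = 1450/3330 = 0.4355.
ω_d = ω_n√(1 − ζ²) = 7.928 × √(1 − 0.190) = 7.137 rad/s.

7.14 rad/s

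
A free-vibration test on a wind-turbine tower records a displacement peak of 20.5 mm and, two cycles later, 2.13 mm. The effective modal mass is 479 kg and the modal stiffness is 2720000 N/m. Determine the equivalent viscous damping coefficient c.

12800 N·s/m

Logarithmic decrement δ = (1/n)·ln(x₀/x_n) = (1/2)·ln(20.5/2.13) = (1/2)·ln(9.624) = 1.132.
ζ = δ/√(4π² + δ²) = 1.132/√(39.48 + 1.28) = 1.132/6.384 = 0.1773.
c = ζ · 2√(km) = 0.1773 × 2√(2720000 × 479) = 0.1773 × 72190 = 12800 N·s/m.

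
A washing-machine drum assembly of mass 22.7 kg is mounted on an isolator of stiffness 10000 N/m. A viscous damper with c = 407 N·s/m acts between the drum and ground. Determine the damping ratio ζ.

ω_n = √(k/m) = √(10000/22.7) = 20.99 rad/s.
Critical damping c_c = 2√(k·m) = 2√(10000 × 22.7) = 952.9 N·s/m, so ζ = c/c_c = 407/952.9 = 0.4271.

0.427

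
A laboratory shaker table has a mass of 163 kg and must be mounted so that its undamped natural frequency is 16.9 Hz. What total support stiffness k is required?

ω_n = 2πf_n = 2π × 16.9 = 106.2 rad/s.
k = m·ω_n² = 163 × 106.2² = 163 × 11280 = 1838000 N/m.

1840000 N/m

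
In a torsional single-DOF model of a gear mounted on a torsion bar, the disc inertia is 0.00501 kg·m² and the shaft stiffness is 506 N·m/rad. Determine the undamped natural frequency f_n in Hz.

50.6 Hz

ω_n = √(k_t/J) = √(506/0.00501) = √101000 = 317.8 rad/s.
f_n = ω_n/(2π) = 317.8/6.283 = 50.58 Hz.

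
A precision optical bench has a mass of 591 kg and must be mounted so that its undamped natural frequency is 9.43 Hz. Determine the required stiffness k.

2070000 N/m

ω_n = 2πf_n = 2π × 9.43 = 59.25 rad/s.
k = m·ω_n² = 591 × 59.25² = 591 × 3511 = 2075000 N/m.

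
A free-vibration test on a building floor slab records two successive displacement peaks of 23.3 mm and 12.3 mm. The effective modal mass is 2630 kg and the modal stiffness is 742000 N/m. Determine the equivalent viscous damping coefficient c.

Logarithmic decrement δ = (1/n)·ln(x₀/x_n) = (1/1)·ln(23.3/12.3) = (1/1)·ln(1.894) = 0.6389.
ζ = δ/√(4π² + δ²) = 0.6389/√(39.48 + 0.408) = 0.6389/6.316 = 0.1012.
c = ζ · 2√(km) = 0.1012 × 2√(742000 × 2630) = 0.1012 × 88350 = 8937 N·s/m.

8940 N·s/m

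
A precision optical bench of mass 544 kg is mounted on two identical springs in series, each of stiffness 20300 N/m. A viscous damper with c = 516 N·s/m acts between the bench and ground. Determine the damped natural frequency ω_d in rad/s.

Series springs: 1/k_eq = 2/20300, so k_eq = 20300/2 = 10150 N/m.
ω_n = √(k_eq/m) = √(10150/544) = 4.320 rad/s.
Critical damping c_c = 2√(k_eq·m) = 2√(10150 × 544) = 4700 N·s/m, so ζ = c/c_c = 516/4700 = 0.1098.
ω_d = ω_n√(1 − ζ²) = 4.320 × √(1 − 0.0121) = 4.293 rad/s.

4.29 rad/s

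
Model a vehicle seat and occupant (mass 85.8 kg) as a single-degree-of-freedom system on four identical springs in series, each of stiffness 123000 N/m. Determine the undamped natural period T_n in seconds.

Series springs: 1/k_eq = 4/123000, so k_eq = 123000/4 = 30750 N/m.
ω_n = √(k_eq/m) = √(30750/85.8) = √358.4 = 18.93 rad/s.
T_n = 2π/ω_n = 6.283/18.93 = 0.3319 s.

0.332 s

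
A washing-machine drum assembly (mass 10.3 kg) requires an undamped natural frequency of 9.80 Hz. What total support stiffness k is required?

39100 N/m

ω_n = 2πf_n = 2π × 9.80 = 61.58 rad/s.
k = m·ω_n² = 10.3 × 61.58² = 10.3 × 3792 = 39050 N/m.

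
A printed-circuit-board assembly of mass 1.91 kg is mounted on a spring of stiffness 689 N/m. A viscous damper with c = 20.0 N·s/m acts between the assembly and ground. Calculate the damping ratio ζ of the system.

0.276

ω_n = √(k/m) = √(689.0/1.91) = 18.99 rad/s.
Critical damping c_c = 2√(k·m) = 2√(689.0 × 1.91) = 72.55 N·s/m, so ζ = c/c_c = 20.0/72.55 = 0.2757.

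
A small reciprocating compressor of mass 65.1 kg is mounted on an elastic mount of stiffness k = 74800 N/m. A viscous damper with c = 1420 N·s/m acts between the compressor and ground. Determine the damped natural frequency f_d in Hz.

5.11 Hz

ω_n = √(k/m) = √(74800/65.1) = 33.90 rad/s.
Critical damping c_c = 2√(k·m) = 2√(74800 × 65.1) = 4413 N·s/m, so ζ = c/c_c = 1420/4413 = 0.3217.
ω_d = ω_n√(1 − ζ²) = 33.90 × √(1 − 0.104) = 32.09 rad/s.
f_d = ω_d/(2π) = 5.108 Hz.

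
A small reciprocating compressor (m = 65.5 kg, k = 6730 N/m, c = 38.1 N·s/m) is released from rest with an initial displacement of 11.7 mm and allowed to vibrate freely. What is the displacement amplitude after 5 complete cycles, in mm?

ζ = c/(2√(km)) = 38.1/(2√(6730 × 65.5)) = 38.1/1328 = 0.02869.
Logarithmic decrement δ = 2πζ/√(1 − ζ²) = 2π × 0.02869/√(1 − 0.000823) = 0.1804.
After n cycles, x_n/x₀ = e^(−nδ), so x_5 = 11.7 × e^(−5 × 0.1804) = 11.7 × 0.4059 = 4.748 mm.

4.75 mm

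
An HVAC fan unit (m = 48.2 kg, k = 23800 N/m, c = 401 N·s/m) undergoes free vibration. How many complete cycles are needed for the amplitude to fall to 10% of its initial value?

2 cycles

ζ = c/(2√(km)) = 401/(2√(23800 × 48.2)) = 401/2142 = 0.1872.
Logarithmic decrement δ = 2πζ/√(1 − ζ²) = 2π × 0.1872/√(1 − 0.0350) = 1.197.
x_n/x₀ = e^(−nδ) ≤ 0.1; take ln: n ≥ ln(1/0.1)/δ = 2.303/1.197 = 1.923.
So 2 complete cycles are required.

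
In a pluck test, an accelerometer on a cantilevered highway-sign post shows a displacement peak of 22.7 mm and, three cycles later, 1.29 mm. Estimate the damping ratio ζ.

Logarithmic decrement δ = (1/n)·ln(x₀/x_n) = (1/3)·ln(22.7/1.29) = (1/3)·ln(17.60) = 0.9559.
ζ = δ/√(4π² + δ²) = 0.9559/√(39.48 + 0.914) = 0.9559/6.355 = 0.1504.

0.150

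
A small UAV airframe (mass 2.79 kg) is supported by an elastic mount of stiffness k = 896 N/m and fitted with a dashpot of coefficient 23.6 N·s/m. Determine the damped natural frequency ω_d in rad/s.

ω_n = √(k/m) = √(896.0/2.79) = 17.92 rad/s.
Critical damping c_c = 2√(k·m) = 2√(896.0 × 2.79) = 100.0 N·s/m, so ζ = c/c_c = 23.6/100.0 = 0.2360.
ω_d = ω_n√(1 − ζ²) = 17.92 × √(1 − 0.0557) = 17.41 rad/s.

17.4 rad/s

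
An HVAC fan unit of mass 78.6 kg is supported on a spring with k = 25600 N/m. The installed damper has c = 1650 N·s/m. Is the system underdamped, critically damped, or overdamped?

underdamped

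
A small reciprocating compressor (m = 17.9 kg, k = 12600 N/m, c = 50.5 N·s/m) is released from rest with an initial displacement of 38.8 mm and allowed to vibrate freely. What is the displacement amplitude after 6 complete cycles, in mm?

5.21 mm

ζ = c/(2√(km)) = 50.5/(2√(12600 × 17.9)) = 50.5/949.8 = 0.05317.
Logarithmic decrement δ = 2πζ/√(1 − ζ²) = 2π × 0.05317/√(1 − 0.00283) = 0.3345.
After n cycles, x_n/x₀ = e^(−nδ), so x_6 = 38.8 × e^(−6 × 0.3345) = 38.8 × 0.1344 = 5.213 mm.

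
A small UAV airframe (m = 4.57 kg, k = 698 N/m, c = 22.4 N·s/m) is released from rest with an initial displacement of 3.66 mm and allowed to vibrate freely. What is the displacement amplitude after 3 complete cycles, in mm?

ζ = c/(2√(km)) = 22.4/(2√(698 × 4.57)) = 22.4/113.0 = 0.1983.
Logarithmic decrement δ = 2πζ/√(1 − ζ²) = 2π × 0.1983/√(1 − 0.0393) = 1.271.
After n cycles, x_n/x₀ = e^(−nδ), so x_3 = 3.66 × e^(−3 × 1.271) = 3.66 × 0.02207 = 0.08076 mm.

0.0808 mm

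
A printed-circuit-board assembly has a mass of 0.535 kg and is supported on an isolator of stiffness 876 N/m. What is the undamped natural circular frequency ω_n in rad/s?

40.5 rad/s

ω_n = √(k/m) = √(876.0/0.535) = √1637 = 40.46 rad/s.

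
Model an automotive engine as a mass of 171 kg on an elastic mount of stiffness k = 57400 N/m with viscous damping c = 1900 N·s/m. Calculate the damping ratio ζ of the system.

ω_n = √(k/m) = √(57400/171) = 18.32 rad/s.
Critical damping c_c = 2√(k·m) = 2√(57400 × 171) = 6266 N·s/m, so ζ = c/c_c = 1900/6266 = 0.3032.

0.303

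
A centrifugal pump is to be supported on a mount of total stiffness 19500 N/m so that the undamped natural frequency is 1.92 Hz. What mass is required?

134 kg

ω_n = 2πf_n = 2π × 1.92 = 12.06 rad/s.
m = k/ω_n² = 19500/12.06² = 19500/145.5 = 134.0 kg.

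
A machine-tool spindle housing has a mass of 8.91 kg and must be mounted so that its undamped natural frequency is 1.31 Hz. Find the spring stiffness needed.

ω_n = 2πf_n = 2π × 1.31 = 8.231 rad/s.
k = m·ω_n² = 8.91 × 8.231² = 8.91 × 67.75 = 603.6 N/m.

604 N/m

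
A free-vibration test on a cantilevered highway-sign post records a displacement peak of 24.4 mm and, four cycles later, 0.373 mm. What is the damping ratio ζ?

Logarithmic decrement δ = (1/n)·ln(x₀/x_n) = (1/4)·ln(24.4/0.373) = (1/4)·ln(65.42) = 1.045.
ζ = δ/√(4π² + δ²) = 1.045/√(39.48 + 1.09) = 1.045/6.370 = 0.1641.

0.164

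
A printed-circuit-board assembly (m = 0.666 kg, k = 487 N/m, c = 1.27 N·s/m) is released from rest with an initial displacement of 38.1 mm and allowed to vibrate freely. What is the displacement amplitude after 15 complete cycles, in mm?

1.37 mm

ζ = c/(2√(km)) = 1.27/(2√(487 × 0.666)) = 1.27/36.02 = 0.03526.
Logarithmic decrement δ = 2πζ/√(1 − ζ²) = 2π × 0.03526/√(1 − 0.00124) = 0.2217.
After n cycles, x_n/x₀ = e^(−nδ), so x_15 = 38.1 × e^(−15 × 0.2217) = 38.1 × 0.03597 = 1.370 mm.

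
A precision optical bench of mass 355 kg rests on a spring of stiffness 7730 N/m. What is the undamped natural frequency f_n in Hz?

ω_n = √(k/m) = √(7730/355) = √21.77 = 4.666 rad/s.
f_n = ω_n/(2π) = 4.666/6.283 = 0.7427 Hz.

0.743 Hz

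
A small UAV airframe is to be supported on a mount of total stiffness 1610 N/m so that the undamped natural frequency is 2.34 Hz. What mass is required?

7.45 kg

ω_n = 2πf_n = 2π × 2.34 = 14.70 rad/s.
m = k/ω_n² = 1610/14.70² = 1610/216.2 = 7.448 kg.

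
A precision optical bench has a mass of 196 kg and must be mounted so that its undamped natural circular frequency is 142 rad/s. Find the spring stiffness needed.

3950000 N/m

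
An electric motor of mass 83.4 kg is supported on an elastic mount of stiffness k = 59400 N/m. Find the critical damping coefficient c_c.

c_c = 2√(k·m) = 2√(59400 × 83.4) = 2 × 2226 = 4451 N·s/m.

4450 N·s/m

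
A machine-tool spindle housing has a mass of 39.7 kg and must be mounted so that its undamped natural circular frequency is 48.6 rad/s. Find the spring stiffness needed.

k = m·ω_n² = 39.7 × 48.60² = 39.7 × 2362 = 93770 N/m.

93800 N/m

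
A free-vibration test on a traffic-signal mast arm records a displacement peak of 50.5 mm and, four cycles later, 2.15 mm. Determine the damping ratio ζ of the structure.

0.125

Logarithmic decrement δ = (1/n)·ln(x₀/x_n) = (1/4)·ln(50.5/2.15) = (1/4)·ln(23.49) = 0.7891.
ζ = δ/√(4π² + δ²) = 0.7891/√(39.48 + 0.623) = 0.7891/6.333 = 0.1246.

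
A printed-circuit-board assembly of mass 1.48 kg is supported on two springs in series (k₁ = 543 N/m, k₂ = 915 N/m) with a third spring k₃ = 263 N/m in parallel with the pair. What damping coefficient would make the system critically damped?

Series pair: k_s = k₁k₂/(k₁+k₂) = (543)(915)/(543 + 915) = 340.8 N/m. In parallel with k₃: k_eq = 340.8 + 263 = 603.8 N/m.
c_c = 2√(k_eq·m) = 2√(603.8 × 1.48) = 2 × 29.89 = 59.79 N·s/m.

59.8 N·s/m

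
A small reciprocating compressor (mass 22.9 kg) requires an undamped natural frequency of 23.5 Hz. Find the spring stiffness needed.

ω_n = 2πf_n = 2π × 23.5 = 147.7 rad/s.
k = m·ω_n² = 22.9 × 147.7² = 22.9 × 21800 = 499300 N/m.

499000 N/m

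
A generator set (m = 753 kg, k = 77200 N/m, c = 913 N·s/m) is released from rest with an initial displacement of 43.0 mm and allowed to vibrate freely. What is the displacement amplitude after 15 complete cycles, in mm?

0.151 mm

ζ = c/(2√(km)) = 913/(2√(77200 × 753)) = 913/15250 = 0.05987.
Logarithmic decrement δ = 2πζ/√(1 − ζ²) = 2π × 0.05987/√(1 − 0.00358) = 0.3769.
After n cycles, x_n/x₀ = e^(−nδ), so x_15 = 43.0 × e^(−15 × 0.3769) = 43.0 × 0.003507 = 0.1508 mm.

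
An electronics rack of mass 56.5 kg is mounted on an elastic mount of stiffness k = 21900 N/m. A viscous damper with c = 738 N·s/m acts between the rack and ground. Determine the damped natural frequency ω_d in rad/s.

18.6 rad/s

ω_n = √(k/m) = √(21900/56.5) = 19.69 rad/s.
Critical damping c_c = 2√(k·m) = 2√(21900 × 56.5) = 2225 N·s/m, so ζ = c/c_c = 738/2225 = 0.3317.
ω_d = ω_n√(1 − ζ²) = 19.69 × √(1 − 0.110) = 18.57 rad/s.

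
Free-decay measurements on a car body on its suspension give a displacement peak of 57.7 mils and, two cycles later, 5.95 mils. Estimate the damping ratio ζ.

Logarithmic decrement δ = (1/n)·ln(x₀/x_n) = (1/2)·ln(57.7/5.95) = (1/2)·ln(9.697) = 1.136.
ζ = δ/√(4π² + δ²) = 1.136/√(39.48 + 1.29) = 1.136/6.385 = 0.1779.

0.178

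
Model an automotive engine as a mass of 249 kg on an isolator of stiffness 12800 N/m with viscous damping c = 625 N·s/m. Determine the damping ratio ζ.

0.175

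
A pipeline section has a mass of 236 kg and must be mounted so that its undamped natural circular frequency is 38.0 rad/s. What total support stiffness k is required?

341000 N/m

k = m·ω_n² = 236 × 38.00² = 236 × 1444 = 340800 N/m.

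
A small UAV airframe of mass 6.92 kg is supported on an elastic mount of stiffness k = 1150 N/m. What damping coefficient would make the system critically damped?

178 N·s/m

c_c = 2√(k·m) = 2√(1150 × 6.92) = 2 × 89.21 = 178.4 N·s/m.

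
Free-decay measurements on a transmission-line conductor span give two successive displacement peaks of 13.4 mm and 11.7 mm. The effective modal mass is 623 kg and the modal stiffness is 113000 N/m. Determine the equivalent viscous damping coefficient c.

362 N·s/m

Logarithmic decrement δ = (1/n)·ln(x₀/x_n) = (1/1)·ln(13.4/11.7) = (1/1)·ln(1.145) = 0.1357.
ζ = δ/√(4π² + δ²) = 0.1357/√(39.48 + 0.0184) = 0.1357/6.285 = 0.02159.
c = ζ · 2√(km) = 0.02159 × 2√(113000 × 623) = 0.02159 × 16780 = 362.2 N·s/m.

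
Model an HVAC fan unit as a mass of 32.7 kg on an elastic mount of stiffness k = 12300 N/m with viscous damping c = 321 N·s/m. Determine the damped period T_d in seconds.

0.335 s

ω_n = √(k/m) = √(12300/32.7) = 19.39 rad/s.
Critical damping c_c = 2√(k·m) = 2√(12300 × 32.7) = 1268 N·s/m, so ζ = c/c_c = 321/1268 = 0.2531.
ω_d = ω_n√(1 − ζ²) = 19.39 × √(1 − 0.0640) = 18.76 rad/s.
T_d = 2π/ω_d = 0.3349 s.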